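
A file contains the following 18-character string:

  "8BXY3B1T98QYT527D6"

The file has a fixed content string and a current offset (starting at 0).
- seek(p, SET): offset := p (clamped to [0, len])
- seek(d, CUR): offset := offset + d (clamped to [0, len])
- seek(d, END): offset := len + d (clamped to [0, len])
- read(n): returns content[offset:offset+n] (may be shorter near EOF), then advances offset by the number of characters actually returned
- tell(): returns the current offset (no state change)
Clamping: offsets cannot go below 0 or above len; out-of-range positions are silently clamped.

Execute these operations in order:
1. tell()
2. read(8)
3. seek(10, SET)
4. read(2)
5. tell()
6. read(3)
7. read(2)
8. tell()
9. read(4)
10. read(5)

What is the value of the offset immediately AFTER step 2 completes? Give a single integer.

Answer: 8

Derivation:
After 1 (tell()): offset=0
After 2 (read(8)): returned '8BXY3B1T', offset=8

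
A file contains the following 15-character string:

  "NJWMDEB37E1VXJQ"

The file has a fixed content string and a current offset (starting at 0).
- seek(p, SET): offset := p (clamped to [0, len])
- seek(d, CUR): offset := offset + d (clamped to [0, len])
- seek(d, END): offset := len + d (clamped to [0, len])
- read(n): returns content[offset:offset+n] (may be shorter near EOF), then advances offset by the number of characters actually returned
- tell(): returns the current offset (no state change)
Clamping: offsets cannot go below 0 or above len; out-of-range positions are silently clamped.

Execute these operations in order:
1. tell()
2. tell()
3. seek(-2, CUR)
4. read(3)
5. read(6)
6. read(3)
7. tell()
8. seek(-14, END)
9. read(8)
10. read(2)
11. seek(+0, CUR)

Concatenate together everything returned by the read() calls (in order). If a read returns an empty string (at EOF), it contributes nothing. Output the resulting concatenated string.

After 1 (tell()): offset=0
After 2 (tell()): offset=0
After 3 (seek(-2, CUR)): offset=0
After 4 (read(3)): returned 'NJW', offset=3
After 5 (read(6)): returned 'MDEB37', offset=9
After 6 (read(3)): returned 'E1V', offset=12
After 7 (tell()): offset=12
After 8 (seek(-14, END)): offset=1
After 9 (read(8)): returned 'JWMDEB37', offset=9
After 10 (read(2)): returned 'E1', offset=11
After 11 (seek(+0, CUR)): offset=11

Answer: NJWMDEB37E1VJWMDEB37E1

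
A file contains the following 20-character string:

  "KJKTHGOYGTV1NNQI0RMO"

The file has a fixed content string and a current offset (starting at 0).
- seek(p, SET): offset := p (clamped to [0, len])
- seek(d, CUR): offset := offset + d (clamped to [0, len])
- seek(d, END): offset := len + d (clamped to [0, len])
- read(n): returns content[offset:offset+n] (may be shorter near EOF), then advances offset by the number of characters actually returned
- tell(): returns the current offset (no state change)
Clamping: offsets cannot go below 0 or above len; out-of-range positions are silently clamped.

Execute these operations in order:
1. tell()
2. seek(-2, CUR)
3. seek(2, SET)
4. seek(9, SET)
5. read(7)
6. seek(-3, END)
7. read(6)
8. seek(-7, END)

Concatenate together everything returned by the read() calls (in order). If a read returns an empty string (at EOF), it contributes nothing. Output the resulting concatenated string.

Answer: TV1NNQIRMO

Derivation:
After 1 (tell()): offset=0
After 2 (seek(-2, CUR)): offset=0
After 3 (seek(2, SET)): offset=2
After 4 (seek(9, SET)): offset=9
After 5 (read(7)): returned 'TV1NNQI', offset=16
After 6 (seek(-3, END)): offset=17
After 7 (read(6)): returned 'RMO', offset=20
After 8 (seek(-7, END)): offset=13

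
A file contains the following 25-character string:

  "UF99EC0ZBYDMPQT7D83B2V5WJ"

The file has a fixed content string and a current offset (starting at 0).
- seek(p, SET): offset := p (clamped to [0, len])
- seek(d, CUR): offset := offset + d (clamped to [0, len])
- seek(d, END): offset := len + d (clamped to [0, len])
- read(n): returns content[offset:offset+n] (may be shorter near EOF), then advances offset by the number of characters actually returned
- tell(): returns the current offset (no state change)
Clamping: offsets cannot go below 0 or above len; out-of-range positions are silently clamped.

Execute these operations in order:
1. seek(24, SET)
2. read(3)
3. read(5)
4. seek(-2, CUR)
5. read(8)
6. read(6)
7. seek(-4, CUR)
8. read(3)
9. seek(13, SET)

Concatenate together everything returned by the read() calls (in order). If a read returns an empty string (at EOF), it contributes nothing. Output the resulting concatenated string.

After 1 (seek(24, SET)): offset=24
After 2 (read(3)): returned 'J', offset=25
After 3 (read(5)): returned '', offset=25
After 4 (seek(-2, CUR)): offset=23
After 5 (read(8)): returned 'WJ', offset=25
After 6 (read(6)): returned '', offset=25
After 7 (seek(-4, CUR)): offset=21
After 8 (read(3)): returned 'V5W', offset=24
After 9 (seek(13, SET)): offset=13

Answer: JWJV5W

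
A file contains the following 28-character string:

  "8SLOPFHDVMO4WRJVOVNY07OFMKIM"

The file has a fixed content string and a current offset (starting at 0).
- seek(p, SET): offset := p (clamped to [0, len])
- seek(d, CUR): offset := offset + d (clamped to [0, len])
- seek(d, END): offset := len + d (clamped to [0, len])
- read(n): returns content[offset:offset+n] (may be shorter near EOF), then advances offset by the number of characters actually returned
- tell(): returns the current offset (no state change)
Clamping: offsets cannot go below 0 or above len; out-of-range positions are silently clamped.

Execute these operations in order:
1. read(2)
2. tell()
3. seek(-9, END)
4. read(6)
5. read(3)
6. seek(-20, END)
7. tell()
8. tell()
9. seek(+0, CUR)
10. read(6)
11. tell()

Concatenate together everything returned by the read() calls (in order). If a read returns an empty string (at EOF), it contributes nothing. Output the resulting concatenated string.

After 1 (read(2)): returned '8S', offset=2
After 2 (tell()): offset=2
After 3 (seek(-9, END)): offset=19
After 4 (read(6)): returned 'Y07OFM', offset=25
After 5 (read(3)): returned 'KIM', offset=28
After 6 (seek(-20, END)): offset=8
After 7 (tell()): offset=8
After 8 (tell()): offset=8
After 9 (seek(+0, CUR)): offset=8
After 10 (read(6)): returned 'VMO4WR', offset=14
After 11 (tell()): offset=14

Answer: 8SY07OFMKIMVMO4WR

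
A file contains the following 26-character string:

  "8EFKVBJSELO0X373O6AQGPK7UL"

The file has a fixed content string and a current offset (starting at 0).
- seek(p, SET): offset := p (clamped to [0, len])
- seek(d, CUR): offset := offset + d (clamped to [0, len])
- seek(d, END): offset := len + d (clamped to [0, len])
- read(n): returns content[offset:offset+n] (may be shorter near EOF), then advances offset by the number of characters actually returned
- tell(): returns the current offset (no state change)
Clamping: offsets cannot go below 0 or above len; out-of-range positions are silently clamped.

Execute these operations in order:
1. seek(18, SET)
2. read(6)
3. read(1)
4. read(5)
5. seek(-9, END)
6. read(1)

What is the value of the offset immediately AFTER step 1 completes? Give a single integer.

Answer: 18

Derivation:
After 1 (seek(18, SET)): offset=18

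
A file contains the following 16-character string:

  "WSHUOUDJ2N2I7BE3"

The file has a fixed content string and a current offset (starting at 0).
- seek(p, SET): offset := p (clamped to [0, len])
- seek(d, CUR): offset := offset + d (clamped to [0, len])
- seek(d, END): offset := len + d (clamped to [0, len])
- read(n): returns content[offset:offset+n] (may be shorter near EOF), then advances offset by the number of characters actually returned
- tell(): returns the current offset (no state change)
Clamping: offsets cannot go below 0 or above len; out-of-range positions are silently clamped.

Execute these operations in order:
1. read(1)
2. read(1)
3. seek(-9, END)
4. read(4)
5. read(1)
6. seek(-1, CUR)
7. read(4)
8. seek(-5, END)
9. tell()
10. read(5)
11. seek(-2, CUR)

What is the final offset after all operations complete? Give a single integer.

After 1 (read(1)): returned 'W', offset=1
After 2 (read(1)): returned 'S', offset=2
After 3 (seek(-9, END)): offset=7
After 4 (read(4)): returned 'J2N2', offset=11
After 5 (read(1)): returned 'I', offset=12
After 6 (seek(-1, CUR)): offset=11
After 7 (read(4)): returned 'I7BE', offset=15
After 8 (seek(-5, END)): offset=11
After 9 (tell()): offset=11
After 10 (read(5)): returned 'I7BE3', offset=16
After 11 (seek(-2, CUR)): offset=14

Answer: 14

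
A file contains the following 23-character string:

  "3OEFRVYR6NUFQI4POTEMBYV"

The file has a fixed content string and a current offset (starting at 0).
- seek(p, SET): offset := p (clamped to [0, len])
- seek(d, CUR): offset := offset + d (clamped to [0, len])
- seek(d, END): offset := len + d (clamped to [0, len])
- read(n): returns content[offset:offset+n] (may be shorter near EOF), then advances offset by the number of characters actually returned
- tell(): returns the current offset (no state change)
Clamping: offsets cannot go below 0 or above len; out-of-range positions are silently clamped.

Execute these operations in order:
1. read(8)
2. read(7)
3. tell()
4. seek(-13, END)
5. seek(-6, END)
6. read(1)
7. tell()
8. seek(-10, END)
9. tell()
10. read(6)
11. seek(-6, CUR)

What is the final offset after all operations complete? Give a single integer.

Answer: 13

Derivation:
After 1 (read(8)): returned '3OEFRVYR', offset=8
After 2 (read(7)): returned '6NUFQI4', offset=15
After 3 (tell()): offset=15
After 4 (seek(-13, END)): offset=10
After 5 (seek(-6, END)): offset=17
After 6 (read(1)): returned 'T', offset=18
After 7 (tell()): offset=18
After 8 (seek(-10, END)): offset=13
After 9 (tell()): offset=13
After 10 (read(6)): returned 'I4POTE', offset=19
After 11 (seek(-6, CUR)): offset=13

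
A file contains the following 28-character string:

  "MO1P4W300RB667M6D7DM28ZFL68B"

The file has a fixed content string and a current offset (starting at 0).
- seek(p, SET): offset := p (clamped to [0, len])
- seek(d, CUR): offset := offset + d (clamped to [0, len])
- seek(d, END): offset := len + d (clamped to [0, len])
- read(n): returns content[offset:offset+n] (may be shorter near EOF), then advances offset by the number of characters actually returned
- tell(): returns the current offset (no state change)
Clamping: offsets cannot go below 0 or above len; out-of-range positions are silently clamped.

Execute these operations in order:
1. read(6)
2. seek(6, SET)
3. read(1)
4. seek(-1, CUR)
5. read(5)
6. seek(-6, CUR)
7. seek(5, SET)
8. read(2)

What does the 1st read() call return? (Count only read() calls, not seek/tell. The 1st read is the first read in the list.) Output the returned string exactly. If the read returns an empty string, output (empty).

After 1 (read(6)): returned 'MO1P4W', offset=6
After 2 (seek(6, SET)): offset=6
After 3 (read(1)): returned '3', offset=7
After 4 (seek(-1, CUR)): offset=6
After 5 (read(5)): returned '300RB', offset=11
After 6 (seek(-6, CUR)): offset=5
After 7 (seek(5, SET)): offset=5
After 8 (read(2)): returned 'W3', offset=7

Answer: MO1P4W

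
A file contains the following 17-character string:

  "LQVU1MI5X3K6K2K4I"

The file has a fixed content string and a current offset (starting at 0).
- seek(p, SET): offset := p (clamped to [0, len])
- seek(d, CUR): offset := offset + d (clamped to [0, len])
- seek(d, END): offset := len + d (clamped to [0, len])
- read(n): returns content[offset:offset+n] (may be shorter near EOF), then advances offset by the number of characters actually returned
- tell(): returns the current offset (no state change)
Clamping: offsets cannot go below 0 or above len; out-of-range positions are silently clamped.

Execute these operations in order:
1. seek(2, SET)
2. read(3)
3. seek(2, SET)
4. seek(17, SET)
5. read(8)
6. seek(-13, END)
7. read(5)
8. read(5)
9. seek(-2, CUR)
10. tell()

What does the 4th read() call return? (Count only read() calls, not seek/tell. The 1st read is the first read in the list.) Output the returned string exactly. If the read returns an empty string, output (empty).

Answer: 3K6K2

Derivation:
After 1 (seek(2, SET)): offset=2
After 2 (read(3)): returned 'VU1', offset=5
After 3 (seek(2, SET)): offset=2
After 4 (seek(17, SET)): offset=17
After 5 (read(8)): returned '', offset=17
After 6 (seek(-13, END)): offset=4
After 7 (read(5)): returned '1MI5X', offset=9
After 8 (read(5)): returned '3K6K2', offset=14
After 9 (seek(-2, CUR)): offset=12
After 10 (tell()): offset=12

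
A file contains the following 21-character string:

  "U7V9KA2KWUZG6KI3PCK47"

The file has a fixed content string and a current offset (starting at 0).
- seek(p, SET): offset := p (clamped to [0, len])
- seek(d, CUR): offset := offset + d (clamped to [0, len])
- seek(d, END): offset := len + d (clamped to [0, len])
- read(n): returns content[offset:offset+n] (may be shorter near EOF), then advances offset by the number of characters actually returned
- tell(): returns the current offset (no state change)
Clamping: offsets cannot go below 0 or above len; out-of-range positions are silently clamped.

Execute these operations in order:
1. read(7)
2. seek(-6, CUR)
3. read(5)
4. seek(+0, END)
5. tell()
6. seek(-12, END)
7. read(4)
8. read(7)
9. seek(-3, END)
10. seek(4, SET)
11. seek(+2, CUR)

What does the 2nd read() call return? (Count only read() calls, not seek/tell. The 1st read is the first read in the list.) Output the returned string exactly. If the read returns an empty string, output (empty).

Answer: 7V9KA

Derivation:
After 1 (read(7)): returned 'U7V9KA2', offset=7
After 2 (seek(-6, CUR)): offset=1
After 3 (read(5)): returned '7V9KA', offset=6
After 4 (seek(+0, END)): offset=21
After 5 (tell()): offset=21
After 6 (seek(-12, END)): offset=9
After 7 (read(4)): returned 'UZG6', offset=13
After 8 (read(7)): returned 'KI3PCK4', offset=20
After 9 (seek(-3, END)): offset=18
After 10 (seek(4, SET)): offset=4
After 11 (seek(+2, CUR)): offset=6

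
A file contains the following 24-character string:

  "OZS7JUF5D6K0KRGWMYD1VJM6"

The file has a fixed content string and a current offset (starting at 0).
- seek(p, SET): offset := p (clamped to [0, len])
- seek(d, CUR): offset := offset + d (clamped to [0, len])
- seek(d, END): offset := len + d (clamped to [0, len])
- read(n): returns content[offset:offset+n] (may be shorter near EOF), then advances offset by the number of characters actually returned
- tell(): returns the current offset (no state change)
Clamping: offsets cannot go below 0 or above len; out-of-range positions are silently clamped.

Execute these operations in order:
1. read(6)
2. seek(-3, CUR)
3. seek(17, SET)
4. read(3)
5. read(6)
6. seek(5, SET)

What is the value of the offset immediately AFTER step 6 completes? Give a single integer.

After 1 (read(6)): returned 'OZS7JU', offset=6
After 2 (seek(-3, CUR)): offset=3
After 3 (seek(17, SET)): offset=17
After 4 (read(3)): returned 'YD1', offset=20
After 5 (read(6)): returned 'VJM6', offset=24
After 6 (seek(5, SET)): offset=5

Answer: 5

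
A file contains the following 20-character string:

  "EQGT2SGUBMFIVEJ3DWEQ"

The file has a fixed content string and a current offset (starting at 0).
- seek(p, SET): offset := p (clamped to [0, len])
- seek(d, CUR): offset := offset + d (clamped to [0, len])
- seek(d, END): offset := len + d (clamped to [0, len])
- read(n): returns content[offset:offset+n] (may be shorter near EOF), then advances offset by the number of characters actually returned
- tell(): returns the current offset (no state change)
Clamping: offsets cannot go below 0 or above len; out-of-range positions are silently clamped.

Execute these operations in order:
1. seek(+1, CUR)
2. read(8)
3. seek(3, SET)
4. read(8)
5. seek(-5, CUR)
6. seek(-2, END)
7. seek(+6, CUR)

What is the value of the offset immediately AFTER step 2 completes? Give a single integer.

Answer: 9

Derivation:
After 1 (seek(+1, CUR)): offset=1
After 2 (read(8)): returned 'QGT2SGUB', offset=9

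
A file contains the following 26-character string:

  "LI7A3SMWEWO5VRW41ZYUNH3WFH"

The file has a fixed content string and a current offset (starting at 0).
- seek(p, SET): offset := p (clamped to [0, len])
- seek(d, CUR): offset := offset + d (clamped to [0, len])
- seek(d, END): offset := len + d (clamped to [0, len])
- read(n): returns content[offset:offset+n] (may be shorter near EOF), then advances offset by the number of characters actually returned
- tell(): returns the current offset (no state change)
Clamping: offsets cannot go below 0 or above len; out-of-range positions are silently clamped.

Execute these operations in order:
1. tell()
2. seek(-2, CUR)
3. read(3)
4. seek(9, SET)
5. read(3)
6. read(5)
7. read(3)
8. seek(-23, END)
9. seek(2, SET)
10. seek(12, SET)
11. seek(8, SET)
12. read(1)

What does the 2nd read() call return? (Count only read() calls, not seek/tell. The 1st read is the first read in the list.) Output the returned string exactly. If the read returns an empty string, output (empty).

Answer: WO5

Derivation:
After 1 (tell()): offset=0
After 2 (seek(-2, CUR)): offset=0
After 3 (read(3)): returned 'LI7', offset=3
After 4 (seek(9, SET)): offset=9
After 5 (read(3)): returned 'WO5', offset=12
After 6 (read(5)): returned 'VRW41', offset=17
After 7 (read(3)): returned 'ZYU', offset=20
After 8 (seek(-23, END)): offset=3
After 9 (seek(2, SET)): offset=2
After 10 (seek(12, SET)): offset=12
After 11 (seek(8, SET)): offset=8
After 12 (read(1)): returned 'E', offset=9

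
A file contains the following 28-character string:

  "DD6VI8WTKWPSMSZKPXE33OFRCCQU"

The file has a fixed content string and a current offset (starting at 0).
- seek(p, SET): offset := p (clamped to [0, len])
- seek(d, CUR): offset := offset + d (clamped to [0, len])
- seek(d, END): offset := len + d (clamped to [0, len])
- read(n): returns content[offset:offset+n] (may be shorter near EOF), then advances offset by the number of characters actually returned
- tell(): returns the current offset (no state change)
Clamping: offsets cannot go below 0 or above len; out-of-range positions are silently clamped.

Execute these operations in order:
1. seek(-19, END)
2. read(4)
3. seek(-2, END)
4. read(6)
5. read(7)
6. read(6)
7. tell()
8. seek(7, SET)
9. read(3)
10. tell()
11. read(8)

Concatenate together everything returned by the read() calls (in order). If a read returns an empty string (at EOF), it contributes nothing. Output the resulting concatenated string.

After 1 (seek(-19, END)): offset=9
After 2 (read(4)): returned 'WPSM', offset=13
After 3 (seek(-2, END)): offset=26
After 4 (read(6)): returned 'QU', offset=28
After 5 (read(7)): returned '', offset=28
After 6 (read(6)): returned '', offset=28
After 7 (tell()): offset=28
After 8 (seek(7, SET)): offset=7
After 9 (read(3)): returned 'TKW', offset=10
After 10 (tell()): offset=10
After 11 (read(8)): returned 'PSMSZKPX', offset=18

Answer: WPSMQUTKWPSMSZKPX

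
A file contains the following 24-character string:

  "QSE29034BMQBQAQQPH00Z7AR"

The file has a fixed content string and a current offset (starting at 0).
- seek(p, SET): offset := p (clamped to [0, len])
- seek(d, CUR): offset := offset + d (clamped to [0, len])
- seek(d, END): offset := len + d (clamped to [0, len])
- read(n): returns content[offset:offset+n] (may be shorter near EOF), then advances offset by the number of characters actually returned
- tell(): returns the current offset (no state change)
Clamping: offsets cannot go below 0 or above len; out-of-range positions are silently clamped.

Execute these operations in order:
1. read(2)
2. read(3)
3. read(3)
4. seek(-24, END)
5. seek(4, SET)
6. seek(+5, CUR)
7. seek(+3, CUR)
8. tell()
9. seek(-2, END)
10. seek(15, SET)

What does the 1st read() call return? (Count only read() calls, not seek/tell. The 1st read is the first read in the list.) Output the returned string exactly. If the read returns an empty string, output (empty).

After 1 (read(2)): returned 'QS', offset=2
After 2 (read(3)): returned 'E29', offset=5
After 3 (read(3)): returned '034', offset=8
After 4 (seek(-24, END)): offset=0
After 5 (seek(4, SET)): offset=4
After 6 (seek(+5, CUR)): offset=9
After 7 (seek(+3, CUR)): offset=12
After 8 (tell()): offset=12
After 9 (seek(-2, END)): offset=22
After 10 (seek(15, SET)): offset=15

Answer: QS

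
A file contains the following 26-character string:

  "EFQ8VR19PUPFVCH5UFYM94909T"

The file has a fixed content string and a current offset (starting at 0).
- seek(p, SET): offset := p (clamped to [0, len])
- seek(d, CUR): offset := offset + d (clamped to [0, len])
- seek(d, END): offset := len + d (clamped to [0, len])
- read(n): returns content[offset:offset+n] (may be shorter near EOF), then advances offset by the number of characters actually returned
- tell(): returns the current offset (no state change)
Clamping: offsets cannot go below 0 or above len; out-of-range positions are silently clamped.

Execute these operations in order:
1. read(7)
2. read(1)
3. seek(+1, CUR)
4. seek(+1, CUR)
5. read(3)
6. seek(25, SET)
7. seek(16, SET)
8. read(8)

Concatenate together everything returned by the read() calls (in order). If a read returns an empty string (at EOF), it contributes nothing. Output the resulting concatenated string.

Answer: EFQ8VR19PFVUFYM9490

Derivation:
After 1 (read(7)): returned 'EFQ8VR1', offset=7
After 2 (read(1)): returned '9', offset=8
After 3 (seek(+1, CUR)): offset=9
After 4 (seek(+1, CUR)): offset=10
After 5 (read(3)): returned 'PFV', offset=13
After 6 (seek(25, SET)): offset=25
After 7 (seek(16, SET)): offset=16
After 8 (read(8)): returned 'UFYM9490', offset=24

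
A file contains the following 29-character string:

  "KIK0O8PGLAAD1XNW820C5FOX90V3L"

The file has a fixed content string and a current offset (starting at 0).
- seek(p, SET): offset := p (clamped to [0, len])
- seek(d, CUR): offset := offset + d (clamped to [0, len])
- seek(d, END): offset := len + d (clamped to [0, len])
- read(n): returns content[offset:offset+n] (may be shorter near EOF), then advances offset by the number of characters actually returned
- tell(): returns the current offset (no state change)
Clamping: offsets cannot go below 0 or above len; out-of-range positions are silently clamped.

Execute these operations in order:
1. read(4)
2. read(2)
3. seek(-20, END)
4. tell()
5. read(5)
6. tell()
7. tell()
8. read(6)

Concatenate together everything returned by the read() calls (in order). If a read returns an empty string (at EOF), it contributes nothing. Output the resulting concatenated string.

Answer: KIK0O8AAD1XNW820C

Derivation:
After 1 (read(4)): returned 'KIK0', offset=4
After 2 (read(2)): returned 'O8', offset=6
After 3 (seek(-20, END)): offset=9
After 4 (tell()): offset=9
After 5 (read(5)): returned 'AAD1X', offset=14
After 6 (tell()): offset=14
After 7 (tell()): offset=14
After 8 (read(6)): returned 'NW820C', offset=20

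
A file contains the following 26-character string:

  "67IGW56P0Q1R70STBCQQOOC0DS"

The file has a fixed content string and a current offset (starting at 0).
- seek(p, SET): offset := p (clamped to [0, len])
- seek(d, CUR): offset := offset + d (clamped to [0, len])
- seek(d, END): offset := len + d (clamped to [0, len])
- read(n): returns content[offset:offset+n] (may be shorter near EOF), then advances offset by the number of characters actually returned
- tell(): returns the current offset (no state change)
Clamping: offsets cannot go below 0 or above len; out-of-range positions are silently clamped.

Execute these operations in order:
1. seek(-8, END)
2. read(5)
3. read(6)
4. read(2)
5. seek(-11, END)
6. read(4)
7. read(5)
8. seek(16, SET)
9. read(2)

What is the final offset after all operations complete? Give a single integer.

After 1 (seek(-8, END)): offset=18
After 2 (read(5)): returned 'QQOOC', offset=23
After 3 (read(6)): returned '0DS', offset=26
After 4 (read(2)): returned '', offset=26
After 5 (seek(-11, END)): offset=15
After 6 (read(4)): returned 'TBCQ', offset=19
After 7 (read(5)): returned 'QOOC0', offset=24
After 8 (seek(16, SET)): offset=16
After 9 (read(2)): returned 'BC', offset=18

Answer: 18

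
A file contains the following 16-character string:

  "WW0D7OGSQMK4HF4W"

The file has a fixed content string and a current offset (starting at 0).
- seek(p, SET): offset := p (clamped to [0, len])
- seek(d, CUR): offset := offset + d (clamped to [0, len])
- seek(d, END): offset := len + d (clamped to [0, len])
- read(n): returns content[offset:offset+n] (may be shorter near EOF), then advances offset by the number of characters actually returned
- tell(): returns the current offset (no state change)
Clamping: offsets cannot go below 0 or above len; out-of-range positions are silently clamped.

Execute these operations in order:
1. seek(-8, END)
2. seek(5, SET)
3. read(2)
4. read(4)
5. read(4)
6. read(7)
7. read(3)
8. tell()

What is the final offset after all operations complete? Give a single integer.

After 1 (seek(-8, END)): offset=8
After 2 (seek(5, SET)): offset=5
After 3 (read(2)): returned 'OG', offset=7
After 4 (read(4)): returned 'SQMK', offset=11
After 5 (read(4)): returned '4HF4', offset=15
After 6 (read(7)): returned 'W', offset=16
After 7 (read(3)): returned '', offset=16
After 8 (tell()): offset=16

Answer: 16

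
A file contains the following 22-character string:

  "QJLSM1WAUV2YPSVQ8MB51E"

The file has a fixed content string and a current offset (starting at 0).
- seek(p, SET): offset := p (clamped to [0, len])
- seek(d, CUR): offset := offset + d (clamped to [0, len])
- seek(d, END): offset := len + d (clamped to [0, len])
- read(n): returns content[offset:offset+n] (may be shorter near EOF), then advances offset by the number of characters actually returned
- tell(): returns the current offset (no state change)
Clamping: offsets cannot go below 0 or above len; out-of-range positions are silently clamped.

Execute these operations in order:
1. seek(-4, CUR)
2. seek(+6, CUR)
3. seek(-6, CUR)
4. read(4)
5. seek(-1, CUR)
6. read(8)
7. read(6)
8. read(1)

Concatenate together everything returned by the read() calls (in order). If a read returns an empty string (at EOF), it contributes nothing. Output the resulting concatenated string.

Answer: QJLSSM1WAUV2YPSVQ8M

Derivation:
After 1 (seek(-4, CUR)): offset=0
After 2 (seek(+6, CUR)): offset=6
After 3 (seek(-6, CUR)): offset=0
After 4 (read(4)): returned 'QJLS', offset=4
After 5 (seek(-1, CUR)): offset=3
After 6 (read(8)): returned 'SM1WAUV2', offset=11
After 7 (read(6)): returned 'YPSVQ8', offset=17
After 8 (read(1)): returned 'M', offset=18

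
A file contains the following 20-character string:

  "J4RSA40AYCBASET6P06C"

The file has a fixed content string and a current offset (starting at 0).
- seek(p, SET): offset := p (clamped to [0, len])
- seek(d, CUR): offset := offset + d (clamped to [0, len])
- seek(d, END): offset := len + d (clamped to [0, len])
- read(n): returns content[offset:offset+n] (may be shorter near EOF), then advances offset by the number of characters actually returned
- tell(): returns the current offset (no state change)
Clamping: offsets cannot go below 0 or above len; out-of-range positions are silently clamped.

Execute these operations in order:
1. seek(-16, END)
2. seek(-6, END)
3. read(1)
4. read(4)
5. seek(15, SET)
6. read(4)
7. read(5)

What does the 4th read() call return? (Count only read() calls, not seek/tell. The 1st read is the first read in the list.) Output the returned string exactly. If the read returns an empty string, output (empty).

Answer: C

Derivation:
After 1 (seek(-16, END)): offset=4
After 2 (seek(-6, END)): offset=14
After 3 (read(1)): returned 'T', offset=15
After 4 (read(4)): returned '6P06', offset=19
After 5 (seek(15, SET)): offset=15
After 6 (read(4)): returned '6P06', offset=19
After 7 (read(5)): returned 'C', offset=20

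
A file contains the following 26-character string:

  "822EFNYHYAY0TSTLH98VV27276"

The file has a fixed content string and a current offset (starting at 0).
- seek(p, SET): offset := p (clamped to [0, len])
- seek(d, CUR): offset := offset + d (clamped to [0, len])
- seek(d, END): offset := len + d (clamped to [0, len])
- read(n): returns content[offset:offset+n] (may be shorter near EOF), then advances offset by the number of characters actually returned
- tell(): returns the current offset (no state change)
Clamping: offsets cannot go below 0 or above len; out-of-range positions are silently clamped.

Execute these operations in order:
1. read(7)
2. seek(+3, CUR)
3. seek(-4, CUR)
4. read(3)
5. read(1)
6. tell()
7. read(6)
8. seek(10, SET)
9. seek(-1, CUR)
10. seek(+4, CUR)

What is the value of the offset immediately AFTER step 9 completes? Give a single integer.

Answer: 9

Derivation:
After 1 (read(7)): returned '822EFNY', offset=7
After 2 (seek(+3, CUR)): offset=10
After 3 (seek(-4, CUR)): offset=6
After 4 (read(3)): returned 'YHY', offset=9
After 5 (read(1)): returned 'A', offset=10
After 6 (tell()): offset=10
After 7 (read(6)): returned 'Y0TSTL', offset=16
After 8 (seek(10, SET)): offset=10
After 9 (seek(-1, CUR)): offset=9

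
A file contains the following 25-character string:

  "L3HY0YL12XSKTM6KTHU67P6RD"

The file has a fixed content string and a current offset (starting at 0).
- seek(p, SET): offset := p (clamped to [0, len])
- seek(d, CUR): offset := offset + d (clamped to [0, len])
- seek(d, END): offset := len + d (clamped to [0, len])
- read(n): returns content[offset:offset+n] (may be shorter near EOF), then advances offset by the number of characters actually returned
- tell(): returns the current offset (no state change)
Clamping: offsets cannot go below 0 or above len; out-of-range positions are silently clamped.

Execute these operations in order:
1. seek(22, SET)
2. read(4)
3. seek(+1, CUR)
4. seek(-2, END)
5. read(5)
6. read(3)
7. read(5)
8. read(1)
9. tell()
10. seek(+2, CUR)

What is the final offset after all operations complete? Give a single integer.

Answer: 25

Derivation:
After 1 (seek(22, SET)): offset=22
After 2 (read(4)): returned '6RD', offset=25
After 3 (seek(+1, CUR)): offset=25
After 4 (seek(-2, END)): offset=23
After 5 (read(5)): returned 'RD', offset=25
After 6 (read(3)): returned '', offset=25
After 7 (read(5)): returned '', offset=25
After 8 (read(1)): returned '', offset=25
After 9 (tell()): offset=25
After 10 (seek(+2, CUR)): offset=25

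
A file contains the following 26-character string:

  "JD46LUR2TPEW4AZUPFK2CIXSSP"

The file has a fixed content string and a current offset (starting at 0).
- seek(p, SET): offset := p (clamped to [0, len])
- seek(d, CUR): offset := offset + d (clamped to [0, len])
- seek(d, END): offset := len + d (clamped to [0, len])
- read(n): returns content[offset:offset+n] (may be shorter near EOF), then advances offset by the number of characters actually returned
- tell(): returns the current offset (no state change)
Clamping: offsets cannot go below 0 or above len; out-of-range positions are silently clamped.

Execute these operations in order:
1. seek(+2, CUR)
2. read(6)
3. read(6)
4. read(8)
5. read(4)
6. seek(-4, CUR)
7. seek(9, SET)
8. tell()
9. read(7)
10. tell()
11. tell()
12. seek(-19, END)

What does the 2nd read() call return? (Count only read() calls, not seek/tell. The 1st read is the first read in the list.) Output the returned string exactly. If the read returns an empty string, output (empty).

After 1 (seek(+2, CUR)): offset=2
After 2 (read(6)): returned '46LUR2', offset=8
After 3 (read(6)): returned 'TPEW4A', offset=14
After 4 (read(8)): returned 'ZUPFK2CI', offset=22
After 5 (read(4)): returned 'XSSP', offset=26
After 6 (seek(-4, CUR)): offset=22
After 7 (seek(9, SET)): offset=9
After 8 (tell()): offset=9
After 9 (read(7)): returned 'PEW4AZU', offset=16
After 10 (tell()): offset=16
After 11 (tell()): offset=16
After 12 (seek(-19, END)): offset=7

Answer: TPEW4A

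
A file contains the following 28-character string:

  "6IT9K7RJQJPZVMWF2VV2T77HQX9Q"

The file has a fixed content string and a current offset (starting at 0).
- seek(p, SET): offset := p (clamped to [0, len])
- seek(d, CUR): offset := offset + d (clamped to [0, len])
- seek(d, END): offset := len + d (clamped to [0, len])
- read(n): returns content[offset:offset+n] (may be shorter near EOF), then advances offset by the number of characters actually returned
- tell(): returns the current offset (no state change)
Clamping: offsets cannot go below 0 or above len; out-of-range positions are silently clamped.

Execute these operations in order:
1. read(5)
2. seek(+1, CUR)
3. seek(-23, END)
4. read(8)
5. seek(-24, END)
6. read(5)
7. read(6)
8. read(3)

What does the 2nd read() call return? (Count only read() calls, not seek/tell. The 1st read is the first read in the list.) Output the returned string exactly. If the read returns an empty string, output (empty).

After 1 (read(5)): returned '6IT9K', offset=5
After 2 (seek(+1, CUR)): offset=6
After 3 (seek(-23, END)): offset=5
After 4 (read(8)): returned '7RJQJPZV', offset=13
After 5 (seek(-24, END)): offset=4
After 6 (read(5)): returned 'K7RJQ', offset=9
After 7 (read(6)): returned 'JPZVMW', offset=15
After 8 (read(3)): returned 'F2V', offset=18

Answer: 7RJQJPZV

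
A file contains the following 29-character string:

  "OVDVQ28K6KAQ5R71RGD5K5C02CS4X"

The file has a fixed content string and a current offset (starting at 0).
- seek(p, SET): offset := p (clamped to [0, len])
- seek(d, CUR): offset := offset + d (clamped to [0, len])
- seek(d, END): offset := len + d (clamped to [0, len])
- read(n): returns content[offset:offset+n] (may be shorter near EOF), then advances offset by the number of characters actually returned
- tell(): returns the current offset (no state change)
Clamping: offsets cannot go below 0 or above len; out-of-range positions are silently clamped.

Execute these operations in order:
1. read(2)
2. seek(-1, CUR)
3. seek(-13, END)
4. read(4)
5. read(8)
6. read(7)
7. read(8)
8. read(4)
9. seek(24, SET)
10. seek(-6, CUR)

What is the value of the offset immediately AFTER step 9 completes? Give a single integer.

After 1 (read(2)): returned 'OV', offset=2
After 2 (seek(-1, CUR)): offset=1
After 3 (seek(-13, END)): offset=16
After 4 (read(4)): returned 'RGD5', offset=20
After 5 (read(8)): returned 'K5C02CS4', offset=28
After 6 (read(7)): returned 'X', offset=29
After 7 (read(8)): returned '', offset=29
After 8 (read(4)): returned '', offset=29
After 9 (seek(24, SET)): offset=24

Answer: 24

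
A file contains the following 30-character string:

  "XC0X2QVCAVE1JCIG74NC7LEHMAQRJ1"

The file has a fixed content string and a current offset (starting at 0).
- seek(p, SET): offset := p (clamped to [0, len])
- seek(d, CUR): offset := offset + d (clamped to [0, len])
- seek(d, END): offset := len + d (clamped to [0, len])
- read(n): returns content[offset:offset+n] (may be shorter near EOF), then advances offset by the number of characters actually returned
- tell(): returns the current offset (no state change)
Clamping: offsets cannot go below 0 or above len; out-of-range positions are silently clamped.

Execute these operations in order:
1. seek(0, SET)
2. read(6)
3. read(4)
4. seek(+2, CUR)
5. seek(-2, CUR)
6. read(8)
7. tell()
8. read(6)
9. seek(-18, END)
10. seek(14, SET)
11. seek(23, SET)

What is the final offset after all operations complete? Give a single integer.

Answer: 23

Derivation:
After 1 (seek(0, SET)): offset=0
After 2 (read(6)): returned 'XC0X2Q', offset=6
After 3 (read(4)): returned 'VCAV', offset=10
After 4 (seek(+2, CUR)): offset=12
After 5 (seek(-2, CUR)): offset=10
After 6 (read(8)): returned 'E1JCIG74', offset=18
After 7 (tell()): offset=18
After 8 (read(6)): returned 'NC7LEH', offset=24
After 9 (seek(-18, END)): offset=12
After 10 (seek(14, SET)): offset=14
After 11 (seek(23, SET)): offset=23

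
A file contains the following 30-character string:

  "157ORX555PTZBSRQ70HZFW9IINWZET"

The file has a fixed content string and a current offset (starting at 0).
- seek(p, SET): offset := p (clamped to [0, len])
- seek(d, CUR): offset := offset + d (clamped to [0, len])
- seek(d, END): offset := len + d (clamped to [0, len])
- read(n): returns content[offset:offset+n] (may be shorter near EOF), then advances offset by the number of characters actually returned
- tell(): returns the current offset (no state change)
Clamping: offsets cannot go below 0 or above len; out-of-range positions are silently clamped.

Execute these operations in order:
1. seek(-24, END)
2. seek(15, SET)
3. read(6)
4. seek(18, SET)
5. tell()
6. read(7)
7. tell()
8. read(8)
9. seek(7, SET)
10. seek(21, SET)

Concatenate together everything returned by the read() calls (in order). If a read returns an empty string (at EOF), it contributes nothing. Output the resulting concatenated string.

Answer: Q70HZFHZFW9IINWZET

Derivation:
After 1 (seek(-24, END)): offset=6
After 2 (seek(15, SET)): offset=15
After 3 (read(6)): returned 'Q70HZF', offset=21
After 4 (seek(18, SET)): offset=18
After 5 (tell()): offset=18
After 6 (read(7)): returned 'HZFW9II', offset=25
After 7 (tell()): offset=25
After 8 (read(8)): returned 'NWZET', offset=30
After 9 (seek(7, SET)): offset=7
After 10 (seek(21, SET)): offset=21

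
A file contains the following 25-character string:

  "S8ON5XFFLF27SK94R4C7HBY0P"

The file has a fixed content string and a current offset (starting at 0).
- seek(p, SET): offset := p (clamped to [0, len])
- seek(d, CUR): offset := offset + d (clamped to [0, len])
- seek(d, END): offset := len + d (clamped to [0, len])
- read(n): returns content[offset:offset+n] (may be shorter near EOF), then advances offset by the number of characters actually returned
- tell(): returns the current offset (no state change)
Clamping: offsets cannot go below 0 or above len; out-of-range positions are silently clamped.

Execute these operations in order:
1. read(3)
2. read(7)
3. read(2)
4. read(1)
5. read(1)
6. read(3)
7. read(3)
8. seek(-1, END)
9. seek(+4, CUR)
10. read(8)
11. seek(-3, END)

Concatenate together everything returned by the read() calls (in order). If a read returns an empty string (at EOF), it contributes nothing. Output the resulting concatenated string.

After 1 (read(3)): returned 'S8O', offset=3
After 2 (read(7)): returned 'N5XFFLF', offset=10
After 3 (read(2)): returned '27', offset=12
After 4 (read(1)): returned 'S', offset=13
After 5 (read(1)): returned 'K', offset=14
After 6 (read(3)): returned '94R', offset=17
After 7 (read(3)): returned '4C7', offset=20
After 8 (seek(-1, END)): offset=24
After 9 (seek(+4, CUR)): offset=25
After 10 (read(8)): returned '', offset=25
After 11 (seek(-3, END)): offset=22

Answer: S8ON5XFFLF27SK94R4C7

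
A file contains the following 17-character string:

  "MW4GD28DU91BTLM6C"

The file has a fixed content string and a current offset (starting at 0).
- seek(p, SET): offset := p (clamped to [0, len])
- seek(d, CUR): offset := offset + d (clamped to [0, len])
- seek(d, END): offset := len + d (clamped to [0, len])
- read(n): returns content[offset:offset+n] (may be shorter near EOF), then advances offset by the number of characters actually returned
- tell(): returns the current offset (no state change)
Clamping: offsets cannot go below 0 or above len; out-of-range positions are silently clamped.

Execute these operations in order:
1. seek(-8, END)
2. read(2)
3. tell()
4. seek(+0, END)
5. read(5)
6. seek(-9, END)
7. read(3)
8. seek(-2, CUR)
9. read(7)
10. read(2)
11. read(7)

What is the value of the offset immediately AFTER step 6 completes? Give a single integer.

Answer: 8

Derivation:
After 1 (seek(-8, END)): offset=9
After 2 (read(2)): returned '91', offset=11
After 3 (tell()): offset=11
After 4 (seek(+0, END)): offset=17
After 5 (read(5)): returned '', offset=17
After 6 (seek(-9, END)): offset=8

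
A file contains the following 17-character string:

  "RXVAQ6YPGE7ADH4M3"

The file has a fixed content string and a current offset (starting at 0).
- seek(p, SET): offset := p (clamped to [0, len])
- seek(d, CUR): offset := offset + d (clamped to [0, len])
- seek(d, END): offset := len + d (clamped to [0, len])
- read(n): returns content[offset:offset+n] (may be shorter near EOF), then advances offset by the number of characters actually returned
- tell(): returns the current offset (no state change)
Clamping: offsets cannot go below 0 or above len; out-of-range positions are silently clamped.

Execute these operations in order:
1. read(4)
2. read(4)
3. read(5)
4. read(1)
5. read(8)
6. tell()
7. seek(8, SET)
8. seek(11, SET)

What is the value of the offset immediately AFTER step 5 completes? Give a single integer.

After 1 (read(4)): returned 'RXVA', offset=4
After 2 (read(4)): returned 'Q6YP', offset=8
After 3 (read(5)): returned 'GE7AD', offset=13
After 4 (read(1)): returned 'H', offset=14
After 5 (read(8)): returned '4M3', offset=17

Answer: 17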